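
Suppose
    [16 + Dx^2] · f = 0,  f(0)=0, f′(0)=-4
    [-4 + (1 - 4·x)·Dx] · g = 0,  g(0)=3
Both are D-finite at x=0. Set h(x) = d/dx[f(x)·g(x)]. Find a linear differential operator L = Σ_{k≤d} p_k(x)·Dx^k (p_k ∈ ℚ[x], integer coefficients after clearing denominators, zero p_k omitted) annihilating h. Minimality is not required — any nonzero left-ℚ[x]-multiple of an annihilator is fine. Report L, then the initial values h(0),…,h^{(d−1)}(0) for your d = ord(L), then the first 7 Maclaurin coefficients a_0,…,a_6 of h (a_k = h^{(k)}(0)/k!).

f: a_k = 0, -4, 0, 32/3, 0, -128/15, 0, …
g: a_k = 3, 12, 48, 192, 768, 3072, 12288, …
h₀=f·g: eliminate ⇒ L₀, order ≤ 2·1.
h₀' ⇒ L via d/dx closure of L₀.
L = (-16 - 128·x + 256·x^2) + (-8 + 32·x)·Dx + (1 - 8·x + 16·x^2)·Dx^2  (order 2).
h: a_k = -12, -96, -480, -2560, -12928, -310272/5, -4342784/15, …
ICs: h(0) = -12, h′(0) = -96.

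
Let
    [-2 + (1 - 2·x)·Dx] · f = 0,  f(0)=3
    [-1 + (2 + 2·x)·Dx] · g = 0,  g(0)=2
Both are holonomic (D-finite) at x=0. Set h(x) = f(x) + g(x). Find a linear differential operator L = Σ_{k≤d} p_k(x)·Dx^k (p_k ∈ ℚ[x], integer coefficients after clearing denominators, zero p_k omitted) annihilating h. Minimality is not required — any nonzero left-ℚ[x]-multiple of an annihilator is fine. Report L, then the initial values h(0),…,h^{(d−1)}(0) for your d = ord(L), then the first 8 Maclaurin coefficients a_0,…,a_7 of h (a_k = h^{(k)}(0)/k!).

L = (-6 - 4·x) + (11 + 20·x + 12·x^2)·Dx + (-2 - 2·x + 8·x^2 + 8·x^3)·Dx^2  (order 2).
h: a_k = 5, 7, 47/4, 193/8, 3067/64, 12295/128, 98283/512, 393249/1024, …
ICs: h(0) = 5, h′(0) = 7.

f: a_k = 3, 6, 12, 24, 48, 96, 192, 384, …
g: a_k = 2, 1, -1/4, 1/8, -5/64, 7/128, -21/512, 33/1024, …
Sum ⇒ L₀ = lclm(L_f,L_g) in ℚ(x)⟨Dx⟩.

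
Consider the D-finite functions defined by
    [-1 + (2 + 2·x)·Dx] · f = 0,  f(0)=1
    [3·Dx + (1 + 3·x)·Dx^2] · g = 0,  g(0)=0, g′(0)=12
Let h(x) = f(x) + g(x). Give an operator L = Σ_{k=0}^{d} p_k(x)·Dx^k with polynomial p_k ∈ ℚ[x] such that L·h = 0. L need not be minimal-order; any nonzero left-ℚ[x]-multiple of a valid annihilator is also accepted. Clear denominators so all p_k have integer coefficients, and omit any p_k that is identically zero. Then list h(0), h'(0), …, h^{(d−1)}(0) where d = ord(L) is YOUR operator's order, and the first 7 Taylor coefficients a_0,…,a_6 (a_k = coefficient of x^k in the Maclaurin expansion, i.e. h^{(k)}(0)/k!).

L = (27 + 9·x)·Dx + (69 + 126·x + 45·x^2)·Dx^2 + (10 + 46·x + 54·x^2 + 18·x^3)·Dx^3  (order 3).
h: a_k = 1, 25/2, -145/8, 577/16, -10373/128, 248867/1280, -497685/1024, …
ICs: h(0) = 1, h′(0) = 25/2, h′′(0) = -145/4.

f: a_k = 1, 1/2, -1/8, 1/16, -5/128, 7/256, -21/1024, …
g: a_k = 0, 12, -18, 36, -81, 972/5, -486, …
f+g: L₀ = lclm(L_f,L_g), ord ≤ 1+2.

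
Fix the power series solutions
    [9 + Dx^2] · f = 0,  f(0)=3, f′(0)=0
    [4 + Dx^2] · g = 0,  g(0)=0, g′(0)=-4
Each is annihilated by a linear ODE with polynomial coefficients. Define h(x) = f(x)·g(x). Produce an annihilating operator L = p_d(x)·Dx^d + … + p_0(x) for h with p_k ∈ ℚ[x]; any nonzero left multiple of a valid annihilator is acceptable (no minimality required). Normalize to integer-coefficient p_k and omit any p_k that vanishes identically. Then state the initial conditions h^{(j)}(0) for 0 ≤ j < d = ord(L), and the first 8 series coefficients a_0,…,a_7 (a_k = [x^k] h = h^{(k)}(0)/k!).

f: a_k = 3, 0, -27/2, 0, 81/8, 0, -243/80, 0, …
g: a_k = 0, -4, 0, 8/3, 0, -8/15, 0, 16/315, …
f·g: L₀ = L_f ⊗_s L_g, ord ≤ 2·2.
L = 25 + 26·Dx^2 + Dx^4  (order 4).
h: a_k = 0, -12, 0, 62, 0, -781/10, 0, 19531/420, …
ICs: h(0) = 0, h′(0) = -12, h′′(0) = 0, h′′′(0) = 372.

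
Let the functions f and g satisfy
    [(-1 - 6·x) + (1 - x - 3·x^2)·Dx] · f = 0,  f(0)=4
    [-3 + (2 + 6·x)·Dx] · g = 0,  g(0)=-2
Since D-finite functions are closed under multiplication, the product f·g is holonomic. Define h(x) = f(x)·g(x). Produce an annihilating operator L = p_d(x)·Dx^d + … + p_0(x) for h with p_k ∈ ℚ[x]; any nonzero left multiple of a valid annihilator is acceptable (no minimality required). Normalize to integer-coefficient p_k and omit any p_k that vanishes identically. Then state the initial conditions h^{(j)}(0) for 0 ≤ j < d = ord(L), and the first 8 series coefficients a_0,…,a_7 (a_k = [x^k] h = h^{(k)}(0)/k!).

f: a_k = 4, 4, 16, 28, 76, 160, 388, 868, …
g: a_k = -2, -3, 9/4, -27/8, 405/64, -1701/128, 15309/512, -72171/1024, …
Sym-product of L_f,L_g gives L₀ (≤ ord 1).
L = (5 + 15·x + 27·x^2) + (-2 - 4·x + 12·x^2 + 18·x^3)·Dx  (order 1).
h: a_k = -8, -20, -35, -217/2, -3011/16, -18139/32, -129511/128, -766529/256, …
ICs: h(0) = -8.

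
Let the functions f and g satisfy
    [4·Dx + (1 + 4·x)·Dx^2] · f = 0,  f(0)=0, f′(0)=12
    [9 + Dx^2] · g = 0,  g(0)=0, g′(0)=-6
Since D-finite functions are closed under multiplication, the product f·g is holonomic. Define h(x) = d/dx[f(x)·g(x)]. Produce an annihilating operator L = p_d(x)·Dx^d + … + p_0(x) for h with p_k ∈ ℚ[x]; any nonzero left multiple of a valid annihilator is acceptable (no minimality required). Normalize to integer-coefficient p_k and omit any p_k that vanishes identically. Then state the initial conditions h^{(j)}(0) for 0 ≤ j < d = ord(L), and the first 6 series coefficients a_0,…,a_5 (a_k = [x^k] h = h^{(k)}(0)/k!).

f: a_k = 0, 12, -24, 64, -192, 3072/5, …
g: a_k = 0, -6, 0, 9, 0, -81/20, …
Product ⇒ symmetric product L₀, ord ≤ 4.
Differentiate: ansatz ord ≤ ord L₀ ⇒ L.
L = (-153603 - 635688·x - 3184272·x^2 - 4292352·x^3 + 12503808·x^4 + 40310784·x^5 + 26873856·x^6) + (-47736 - 304992·x - 311040·x^2 + 2073600·x^3 + 7464960·x^4 + 5971968·x^5)·Dx + (-19110 - 88272·x - 352800·x^2 + 41472·x^3 + 3773952·x^4 + 8957952·x^5 + 5971968·x^6)·Dx^2 + (-5304 - 33888·x - 34560·x^2 + 230400·x^3 + 829440·x^4 + 663552·x^5)·Dx^3 + (-227 - 1960·x + 112·x^2 + 57600·x^3 + 264960·x^4 + 497664·x^5 + 331776·x^6)·Dx^4  (order 4).
h: a_k = 0, -144, 432, -1104, 4680, -18954, …
ICs: h(0) = 0, h′(0) = -144, h′′(0) = 864, h′′′(0) = -6624.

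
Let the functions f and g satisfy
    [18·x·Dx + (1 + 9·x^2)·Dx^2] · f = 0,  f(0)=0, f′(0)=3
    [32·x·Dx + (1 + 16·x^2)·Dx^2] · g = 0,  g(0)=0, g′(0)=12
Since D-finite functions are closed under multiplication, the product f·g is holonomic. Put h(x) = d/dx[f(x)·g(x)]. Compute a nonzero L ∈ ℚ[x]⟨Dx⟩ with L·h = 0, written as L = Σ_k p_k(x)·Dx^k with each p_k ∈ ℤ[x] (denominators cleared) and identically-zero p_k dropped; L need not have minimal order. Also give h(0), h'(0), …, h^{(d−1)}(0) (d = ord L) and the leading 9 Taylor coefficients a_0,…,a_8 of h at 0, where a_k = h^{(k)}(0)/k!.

f: a_k = 0, 3, 0, -9, 0, 243/5, 0, -2187/7, 0, …
g: a_k = 0, 12, 0, -64, 0, 3072/5, 0, -49152/7, 0, …
L₀ := L_f ⊗_s L_g (sym. prod.), ord ≤ 4.
h₀' ⇒ L via d/dx closure of L₀.
L = (-3456·x - 144000·x^3 - 1327104·x^5 + 4147200·x^7 + 71663616·x^9) + (-100 - 11532·x^2 - 259200·x^4 - 1161216·x^6 + 14515200·x^8 + 107495424·x^10)·Dx + (-200·x - 7880·x^3 - 86400·x^5 + 194112·x^7 + 8294400·x^9 + 35831808·x^11)·Dx^2 + (-1 - 50·x^2 - 769·x^4 + 110736·x^8 + 1036800·x^10 + 2985984·x^12)·Dx^3  (order 3).
h: a_k = 0, 72, 0, -1200, 0, 90072/5, 0, -1873440/7, 0, …
ICs: h(0) = 0, h′(0) = 72, h′′(0) = 0.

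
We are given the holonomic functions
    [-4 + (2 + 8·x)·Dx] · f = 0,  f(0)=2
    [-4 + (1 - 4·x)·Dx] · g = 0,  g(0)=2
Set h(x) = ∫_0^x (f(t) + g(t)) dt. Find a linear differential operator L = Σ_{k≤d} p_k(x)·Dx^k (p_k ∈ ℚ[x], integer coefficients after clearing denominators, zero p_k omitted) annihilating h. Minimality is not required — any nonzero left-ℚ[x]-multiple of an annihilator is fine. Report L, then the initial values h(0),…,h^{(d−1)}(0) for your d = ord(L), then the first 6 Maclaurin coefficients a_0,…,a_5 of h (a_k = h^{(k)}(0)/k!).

L = (40 + 96·x)·Dx + (-18 - 112·x - 288·x^2)·Dx^2 + (1 + 12·x - 16·x^2 - 192·x^3)·Dx^3  (order 3).
h: a_k = 0, 4, 6, 28/3, 34, 492/5, …
ICs: h(0) = 0, h′(0) = 4, h′′(0) = 12.

f: a_k = 2, 4, -4, 8, -20, 56, …
g: a_k = 2, 8, 32, 128, 512, 2048, …
Weyl lclm of L_f,L_g ⇒ L₀ (ord ≤ 2).
h=∫h₀ ⇒ L = L₀·Dx.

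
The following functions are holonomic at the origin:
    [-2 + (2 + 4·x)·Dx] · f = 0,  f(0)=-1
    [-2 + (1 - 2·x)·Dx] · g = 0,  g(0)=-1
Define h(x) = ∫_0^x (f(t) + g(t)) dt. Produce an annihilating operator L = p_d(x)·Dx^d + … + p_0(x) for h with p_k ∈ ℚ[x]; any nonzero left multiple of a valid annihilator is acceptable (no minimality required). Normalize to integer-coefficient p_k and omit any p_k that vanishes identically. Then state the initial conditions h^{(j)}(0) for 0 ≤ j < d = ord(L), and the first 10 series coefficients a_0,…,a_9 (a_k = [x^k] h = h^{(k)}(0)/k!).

f: a_k = -1, -1, 1/2, -1/2, 5/8, -7/8, 21/16, -33/16, 429/128, -715/128, …
g: a_k = -1, -2, -4, -8, -16, -32, -64, -128, -256, -512, …
Sum ⇒ L₀ = lclm(L_f,L_g) in ℚ(x)⟨Dx⟩.
h=∫₀ˣh₀: take L = L₀·Dx.
L = (10 + 12·x)·Dx + (-9 - 28·x - 36·x^2)·Dx^2 + (1 + 6·x - 4·x^2 - 24·x^3)·Dx^3  (order 3).
h: a_k = 0, -2, -3/2, -7/6, -17/8, -123/40, -263/48, -1003/112, -2081/128, -32339/1152, …
ICs: h(0) = 0, h′(0) = -2, h′′(0) = -3.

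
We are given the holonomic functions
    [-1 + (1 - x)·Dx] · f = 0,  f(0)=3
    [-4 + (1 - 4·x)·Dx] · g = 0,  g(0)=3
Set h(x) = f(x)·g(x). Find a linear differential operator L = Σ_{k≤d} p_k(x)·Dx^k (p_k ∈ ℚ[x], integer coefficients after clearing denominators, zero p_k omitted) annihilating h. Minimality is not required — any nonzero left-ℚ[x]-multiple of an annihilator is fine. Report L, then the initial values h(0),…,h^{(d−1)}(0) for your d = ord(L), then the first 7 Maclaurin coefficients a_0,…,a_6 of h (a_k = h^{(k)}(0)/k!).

f: a_k = 3, 3, 3, 3, 3, 3, 3, …
g: a_k = 3, 12, 48, 192, 768, 3072, 12288, …
f·g: L₀ = L_f ⊗_s L_g, ord ≤ 1·1.
L = (-5 + 8·x) + (1 - 5·x + 4·x^2)·Dx  (order 1).
h: a_k = 9, 45, 189, 765, 3069, 12285, 49149, …
ICs: h(0) = 9.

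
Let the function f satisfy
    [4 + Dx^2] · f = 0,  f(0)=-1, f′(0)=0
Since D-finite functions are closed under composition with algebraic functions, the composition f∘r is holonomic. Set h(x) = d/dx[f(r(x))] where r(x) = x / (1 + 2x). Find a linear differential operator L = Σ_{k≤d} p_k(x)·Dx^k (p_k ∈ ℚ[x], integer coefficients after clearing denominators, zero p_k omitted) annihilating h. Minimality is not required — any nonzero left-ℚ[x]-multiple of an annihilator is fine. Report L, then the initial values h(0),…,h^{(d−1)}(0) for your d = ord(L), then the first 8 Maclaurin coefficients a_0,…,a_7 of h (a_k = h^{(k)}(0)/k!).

L = (28 + 96·x + 96·x^2) + (12 + 72·x + 144·x^2 + 96·x^3)·Dx + (1 + 8·x + 24·x^2 + 32·x^3 + 16·x^4)·Dx^2  (order 2).
h: a_k = 0, 4, -24, 280/3, -880/3, 12008/15, -9744/5, 267184/63, …
ICs: h(0) = 0, h′(0) = 4.

f: a_k = -1, 0, 2, 0, -2/3, 0, 4/45, 0, …
L₀ from L_f via x↦r, Dx↦r'^{-1}Dx.
h₀' ⇒ L via d/dx closure of L₀.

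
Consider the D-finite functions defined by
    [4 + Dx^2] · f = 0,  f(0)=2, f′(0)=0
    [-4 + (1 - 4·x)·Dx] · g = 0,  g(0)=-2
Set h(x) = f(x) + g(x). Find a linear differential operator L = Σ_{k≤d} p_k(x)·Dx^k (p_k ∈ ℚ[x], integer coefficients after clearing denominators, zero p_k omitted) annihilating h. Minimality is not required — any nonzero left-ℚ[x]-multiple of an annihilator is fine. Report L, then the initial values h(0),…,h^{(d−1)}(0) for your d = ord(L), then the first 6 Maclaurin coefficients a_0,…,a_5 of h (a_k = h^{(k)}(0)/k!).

f: a_k = 2, 0, -4, 0, 4/3, 0, …
g: a_k = -2, -8, -32, -128, -512, -2048, …
L₀ := lclm(L_f,L_g); ord L₀ ≤ 2+1.
L = (-400 + 128·x - 256·x^2) + (36 - 176·x + 192·x^2 - 256·x^3)·Dx + (-100 + 32·x - 64·x^2)·Dx^2 + (9 - 44·x + 48·x^2 - 64·x^3)·Dx^3  (order 3).
h: a_k = 0, -8, -36, -128, -1532/3, -2048, …
ICs: h(0) = 0, h′(0) = -8, h′′(0) = -72.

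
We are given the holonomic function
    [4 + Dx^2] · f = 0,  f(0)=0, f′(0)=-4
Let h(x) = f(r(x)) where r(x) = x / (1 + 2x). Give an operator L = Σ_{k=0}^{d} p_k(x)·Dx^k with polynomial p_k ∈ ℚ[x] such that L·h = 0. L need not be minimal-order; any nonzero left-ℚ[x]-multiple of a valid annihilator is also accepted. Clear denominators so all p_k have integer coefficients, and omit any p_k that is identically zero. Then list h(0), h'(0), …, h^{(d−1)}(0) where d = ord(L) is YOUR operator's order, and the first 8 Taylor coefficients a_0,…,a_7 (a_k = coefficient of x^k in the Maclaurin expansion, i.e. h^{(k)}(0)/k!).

L = 4 + (4 + 24·x + 48·x^2 + 32·x^3)·Dx + (1 + 8·x + 24·x^2 + 32·x^3 + 16·x^4)·Dx^2  (order 2).
h: a_k = 0, -4, 8, -40/3, 16, -8/15, -80, 110896/315, …
ICs: h(0) = 0, h′(0) = -4.

f: a_k = 0, -4, 0, 8/3, 0, -8/15, 0, 16/315, …
Substitute x→r, Dx→(1/r')Dx; clear ⇒ L₀.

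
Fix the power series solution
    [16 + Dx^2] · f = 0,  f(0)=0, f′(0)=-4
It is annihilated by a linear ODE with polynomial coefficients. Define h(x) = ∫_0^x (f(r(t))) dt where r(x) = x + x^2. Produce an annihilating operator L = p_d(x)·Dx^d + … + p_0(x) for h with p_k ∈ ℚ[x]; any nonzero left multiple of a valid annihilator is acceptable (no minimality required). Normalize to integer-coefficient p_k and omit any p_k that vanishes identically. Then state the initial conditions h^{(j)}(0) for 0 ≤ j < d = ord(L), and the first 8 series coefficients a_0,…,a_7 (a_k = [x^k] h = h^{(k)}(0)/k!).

L = (16 + 96·x + 192·x^2 + 128·x^3)·Dx - 2·Dx^2 + (1 + 2·x)·Dx^3  (order 3).
h: a_k = 0, 0, -2, -4/3, 8/3, 32/5, 176/45, -32/7, …
ICs: h(0) = 0, h′(0) = 0, h′′(0) = -4.

f: a_k = 0, -4, 0, 32/3, 0, -128/15, 0, 1024/315, …
h₀=f(r): pull back L_f along r ⇒ L₀.
∫: right-multiply L₀ by Dx.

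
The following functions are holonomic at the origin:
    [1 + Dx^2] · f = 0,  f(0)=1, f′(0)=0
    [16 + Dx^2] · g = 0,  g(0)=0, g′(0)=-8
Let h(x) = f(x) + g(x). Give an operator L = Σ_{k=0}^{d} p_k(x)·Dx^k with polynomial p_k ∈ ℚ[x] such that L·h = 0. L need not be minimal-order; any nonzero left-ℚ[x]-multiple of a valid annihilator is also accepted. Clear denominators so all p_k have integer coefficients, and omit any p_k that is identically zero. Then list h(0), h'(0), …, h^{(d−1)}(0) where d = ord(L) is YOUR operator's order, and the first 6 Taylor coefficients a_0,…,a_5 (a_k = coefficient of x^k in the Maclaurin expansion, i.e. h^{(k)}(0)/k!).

f: a_k = 1, 0, -1/2, 0, 1/24, 0, …
g: a_k = 0, -8, 0, 64/3, 0, -256/15, …
L₀ := lclm(L_f,L_g); ord L₀ ≤ 2+2.
L = 16 + 17·Dx^2 + Dx^4  (order 4).
h: a_k = 1, -8, -1/2, 64/3, 1/24, -256/15, …
ICs: h(0) = 1, h′(0) = -8, h′′(0) = -1, h′′′(0) = 128.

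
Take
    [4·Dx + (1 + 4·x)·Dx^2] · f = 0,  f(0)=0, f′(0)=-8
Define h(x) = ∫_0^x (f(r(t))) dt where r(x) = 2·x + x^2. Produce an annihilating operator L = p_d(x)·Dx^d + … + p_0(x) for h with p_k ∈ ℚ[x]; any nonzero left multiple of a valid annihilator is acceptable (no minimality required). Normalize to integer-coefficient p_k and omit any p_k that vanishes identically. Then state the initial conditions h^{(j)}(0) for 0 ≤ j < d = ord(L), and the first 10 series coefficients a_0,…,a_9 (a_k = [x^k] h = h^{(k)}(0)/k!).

f: a_k = 0, -8, 16, -128/3, 128, -2048/5, 4096/3, -32768/7, 16384, -524288/9, …
Substitute x→r, Dx→(1/r')Dx; clear ⇒ L₀.
h=∫h₀ ⇒ L = L₀·Dx.
L = (7 + 8·x + 4·x^2)·Dx^2 + (1 + 9·x + 12·x^2 + 4·x^3)·Dx^3  (order 3).
h: a_k = 0, 0, -8, 56/3, -208/3, 1552/5, -23168/15, 24704/3, -322688/7, 2408576/9, …
ICs: h(0) = 0, h′(0) = 0, h′′(0) = -16.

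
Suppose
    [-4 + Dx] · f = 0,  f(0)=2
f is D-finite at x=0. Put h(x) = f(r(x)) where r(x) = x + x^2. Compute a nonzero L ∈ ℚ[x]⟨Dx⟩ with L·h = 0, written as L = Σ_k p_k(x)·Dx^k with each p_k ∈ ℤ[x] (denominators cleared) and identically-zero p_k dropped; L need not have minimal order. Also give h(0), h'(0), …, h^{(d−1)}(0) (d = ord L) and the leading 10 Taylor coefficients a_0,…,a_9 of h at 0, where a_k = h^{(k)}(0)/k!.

f: a_k = 2, 8, 16, 64/3, 64/3, 256/15, 512/45, 2048/315, 1024/315, 4096/2835, …
L₀ from L_f via x↦r, Dx↦r'^{-1}Dx.
L = (-4 - 8·x) + Dx  (order 1).
h: a_k = 2, 8, 24, 160/3, 304/3, 832/5, 11072/45, 104192/315, 2880/7, 1351936/2835, …
ICs: h(0) = 2.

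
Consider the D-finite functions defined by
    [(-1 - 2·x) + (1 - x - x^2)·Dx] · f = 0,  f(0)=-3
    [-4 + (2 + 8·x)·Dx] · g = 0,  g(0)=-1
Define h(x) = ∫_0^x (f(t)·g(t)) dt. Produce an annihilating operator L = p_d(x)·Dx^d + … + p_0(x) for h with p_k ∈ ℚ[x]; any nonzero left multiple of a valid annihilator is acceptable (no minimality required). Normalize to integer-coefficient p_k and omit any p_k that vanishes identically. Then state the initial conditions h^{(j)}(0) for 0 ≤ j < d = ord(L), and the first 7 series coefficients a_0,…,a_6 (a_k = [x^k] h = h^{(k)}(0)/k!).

f: a_k = -3, -3, -6, -9, -15, -24, -39, …
g: a_k = -1, -2, 2, -4, 10, -28, 84, …
Product ⇒ symmetric product L₀, ord ≤ 1.
h=∫h₀ ⇒ L = L₀·Dx.
L = (3 + 4·x + 6·x^2)·Dx + (-1 - 3·x + 5·x^2 + 4·x^3)·Dx^2  (order 2).
h: a_k = 0, 3, 9/2, 2, 27/4, 3/5, 19, …
ICs: h(0) = 0, h′(0) = 3.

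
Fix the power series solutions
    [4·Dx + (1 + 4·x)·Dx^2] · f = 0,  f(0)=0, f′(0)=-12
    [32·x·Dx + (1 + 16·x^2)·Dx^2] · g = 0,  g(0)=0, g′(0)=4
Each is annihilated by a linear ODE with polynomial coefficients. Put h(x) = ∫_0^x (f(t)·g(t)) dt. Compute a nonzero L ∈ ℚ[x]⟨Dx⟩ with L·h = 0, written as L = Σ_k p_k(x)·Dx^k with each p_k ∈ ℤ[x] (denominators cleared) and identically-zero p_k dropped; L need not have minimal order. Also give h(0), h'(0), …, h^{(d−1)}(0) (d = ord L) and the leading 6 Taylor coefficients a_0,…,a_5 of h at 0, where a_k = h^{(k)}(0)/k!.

L = (1536 + 11264·x + 81920·x^2 + 638976·x^3 + 1966080·x^4 + 3407872·x^5 + 4194304·x^7)·Dx^2 + (288 + 7936·x + 78848·x^2 + 495616·x^3 + 2228224·x^4 + 6094848·x^5 + 9175040·x^6 + 3145728·x^7 + 14680064·x^8)·Dx^3 + (48 + 1024·x + 12288·x^2 + 79872·x^3 + 368640·x^4 + 1277952·x^5 + 3145728·x^6 + 4718592·x^7 + 3145728·x^8 + 8388608·x^9)·Dx^4 + (5 + 72·x + 592·x^2 + 3584·x^3 + 16896·x^4 + 61440·x^5 + 172032·x^6 + 393216·x^7 + 589824·x^8 + 524288·x^9 + 1048576·x^10)·Dx^5  (order 5).
h: a_k = 0, 0, 0, -16, 24, 0, …
ICs: h(0) = 0, h′(0) = 0, h′′(0) = 0, h′′′(0) = -96, h′′′′(0) = 576.

f: a_k = 0, -12, 24, -64, 192, -3072/5, …
g: a_k = 0, 4, 0, -64/3, 0, 1024/5, …
h₀=f·g: eliminate ⇒ L₀, order ≤ 2·2.
h=∫₀ˣh₀: take L = L₀·Dx.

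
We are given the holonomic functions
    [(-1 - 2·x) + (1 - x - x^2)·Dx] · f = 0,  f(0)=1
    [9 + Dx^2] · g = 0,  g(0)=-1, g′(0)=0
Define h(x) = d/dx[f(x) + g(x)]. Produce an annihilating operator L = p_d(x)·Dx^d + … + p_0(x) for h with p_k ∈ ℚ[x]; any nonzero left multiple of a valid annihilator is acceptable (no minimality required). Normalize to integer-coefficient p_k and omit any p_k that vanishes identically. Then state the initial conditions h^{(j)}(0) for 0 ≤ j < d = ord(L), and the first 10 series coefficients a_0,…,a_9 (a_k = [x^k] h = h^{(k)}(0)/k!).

L = (468 + 1026·x + 1170·x^2 + 450·x^3 + 630·x^4 + 486·x^5 + 162·x^6) + (-81 - 63·x + 252·x^2 + 45·x^3 - 90·x^4 + 153·x^5 + 189·x^6 + 54·x^7)·Dx + (52 + 114·x + 130·x^2 + 50·x^3 + 70·x^4 + 54·x^5 + 18·x^6)·Dx^2 + (-9 - 7·x + 28·x^2 + 5·x^3 - 10·x^4 + 17·x^5 + 21·x^6 + 6·x^7)·Dx^3  (order 3).
h: a_k = 1, 13, 9, 13/2, 40, 3363/40, 147, 151591/560, 495, 3987929/4480, …
ICs: h(0) = 1, h′(0) = 13, h′′(0) = 18.

f: a_k = 1, 1, 2, 3, 5, 8, 13, 21, 34, 55, …
g: a_k = -1, 0, 9/2, 0, -27/8, 0, 81/80, 0, -729/4480, 0, …
f+g: L₀ = lclm(L_f,L_g), ord ≤ 1+2.
Derive L from L₀ (diff closure).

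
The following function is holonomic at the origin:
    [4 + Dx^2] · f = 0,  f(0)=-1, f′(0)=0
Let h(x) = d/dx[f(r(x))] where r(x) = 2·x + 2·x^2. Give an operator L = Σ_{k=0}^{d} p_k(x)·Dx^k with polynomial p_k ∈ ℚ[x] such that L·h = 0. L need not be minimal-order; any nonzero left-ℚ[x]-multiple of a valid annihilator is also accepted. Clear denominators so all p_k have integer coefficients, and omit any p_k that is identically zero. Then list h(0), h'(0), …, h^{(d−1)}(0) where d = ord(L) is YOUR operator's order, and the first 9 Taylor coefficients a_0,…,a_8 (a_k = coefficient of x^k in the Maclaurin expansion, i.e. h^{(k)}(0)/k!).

f: a_k = -1, 0, 2, 0, -2/3, 0, 4/45, 0, -2/315, …
h₀=f(r): pull back L_f along r ⇒ L₀.
Differentiate: ansatz ord ≤ ord L₀ ⇒ L.
L = (28 + 128·x + 384·x^2 + 512·x^3 + 256·x^4) + (-6 - 12·x)·Dx + (1 + 4·x + 4·x^2)·Dx^2  (order 2).
h: a_k = 0, 16, 48, -32/3, -640/3, -5248/15, -896/15, 184064/315, 31744/35, …
ICs: h(0) = 0, h′(0) = 16.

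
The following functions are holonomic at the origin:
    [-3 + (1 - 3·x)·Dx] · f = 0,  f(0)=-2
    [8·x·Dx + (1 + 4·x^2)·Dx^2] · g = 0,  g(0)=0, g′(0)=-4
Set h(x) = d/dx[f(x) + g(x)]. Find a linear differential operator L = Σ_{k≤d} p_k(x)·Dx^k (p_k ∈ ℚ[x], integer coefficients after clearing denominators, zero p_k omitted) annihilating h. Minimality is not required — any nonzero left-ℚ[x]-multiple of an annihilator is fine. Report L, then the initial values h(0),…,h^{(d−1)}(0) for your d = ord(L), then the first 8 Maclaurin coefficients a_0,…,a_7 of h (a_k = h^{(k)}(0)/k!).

f: a_k = -2, -6, -18, -54, -162, -486, -1458, -4374, …
g: a_k = 0, -4, 0, 16/3, 0, -64/5, 0, 256/7, …
Weyl lclm of L_f,L_g ⇒ L₀ (ord ≤ 3).
Derive L from L₀ (diff closure).
L = (-24 + 288·x + 288·x^2) + (31 - 24·x + 204·x^2 + 288·x^3)·Dx + (-3 + 5·x + 20·x^3 + 48·x^4)·Dx^2  (order 2).
h: a_k = -10, -36, -146, -648, -2494, -8748, -30362, -104976, …
ICs: h(0) = -10, h′(0) = -36.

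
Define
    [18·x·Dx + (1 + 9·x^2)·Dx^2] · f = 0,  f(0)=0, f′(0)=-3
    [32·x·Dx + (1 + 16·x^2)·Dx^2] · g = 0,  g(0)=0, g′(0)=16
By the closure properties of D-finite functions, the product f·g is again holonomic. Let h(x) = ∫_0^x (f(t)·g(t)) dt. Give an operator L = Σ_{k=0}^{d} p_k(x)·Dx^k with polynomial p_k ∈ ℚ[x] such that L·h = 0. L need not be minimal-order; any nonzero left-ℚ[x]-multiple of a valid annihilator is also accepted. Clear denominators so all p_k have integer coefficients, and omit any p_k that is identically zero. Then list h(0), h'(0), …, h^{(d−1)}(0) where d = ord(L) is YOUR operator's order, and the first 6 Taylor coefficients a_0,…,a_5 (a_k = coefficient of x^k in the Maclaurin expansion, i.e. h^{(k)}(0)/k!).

L = (-3456·x - 144000·x^3 - 1327104·x^5 + 4147200·x^7 + 71663616·x^9)·Dx^2 + (-100 - 11532·x^2 - 259200·x^4 - 1161216·x^6 + 14515200·x^8 + 107495424·x^10)·Dx^3 + (-200·x - 7880·x^3 - 86400·x^5 + 194112·x^7 + 8294400·x^9 + 35831808·x^11)·Dx^4 + (-1 - 50·x^2 - 769·x^4 + 110736·x^8 + 1036800·x^10 + 2985984·x^12)·Dx^5  (order 5).
h: a_k = 0, 0, 0, -16, 0, 80, …
ICs: h(0) = 0, h′(0) = 0, h′′(0) = 0, h′′′(0) = -96, h′′′′(0) = 0.

f: a_k = 0, -3, 0, 9, 0, -243/5, …
g: a_k = 0, 16, 0, -256/3, 0, 4096/5, …
h₀=f·g: eliminate ⇒ L₀, order ≤ 2·2.
h=∫₀ˣh₀: take L = L₀·Dx.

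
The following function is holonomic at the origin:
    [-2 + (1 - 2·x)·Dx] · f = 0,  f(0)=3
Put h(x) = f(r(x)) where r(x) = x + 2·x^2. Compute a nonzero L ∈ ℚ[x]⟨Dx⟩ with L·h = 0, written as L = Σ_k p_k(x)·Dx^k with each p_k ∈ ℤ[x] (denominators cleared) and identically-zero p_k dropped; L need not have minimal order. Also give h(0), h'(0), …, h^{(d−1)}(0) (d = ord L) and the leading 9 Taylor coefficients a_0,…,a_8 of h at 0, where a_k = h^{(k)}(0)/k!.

f: a_k = 3, 6, 12, 24, 48, 96, 192, 384, 768, …
Substitute x→r, Dx→(1/r')Dx; clear ⇒ L₀.
L = (2 + 8·x) + (-1 + 2·x + 4·x^2)·Dx  (order 1).
h: a_k = 3, 6, 24, 72, 240, 768, 2496, 8064, 26112, …
ICs: h(0) = 3.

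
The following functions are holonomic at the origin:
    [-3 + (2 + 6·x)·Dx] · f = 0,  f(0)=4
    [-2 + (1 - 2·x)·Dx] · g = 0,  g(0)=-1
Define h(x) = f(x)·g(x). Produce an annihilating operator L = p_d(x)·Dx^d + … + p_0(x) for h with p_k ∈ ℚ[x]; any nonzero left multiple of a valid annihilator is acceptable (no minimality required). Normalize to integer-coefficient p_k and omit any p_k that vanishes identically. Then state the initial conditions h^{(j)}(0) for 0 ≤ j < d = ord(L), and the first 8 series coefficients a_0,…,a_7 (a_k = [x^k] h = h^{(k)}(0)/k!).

L = (7 + 6·x) + (-2 - 2·x + 12·x^2)·Dx  (order 1).
h: a_k = -4, -14, -47/2, -215/4, -3035/32, -13841/64, -95419/256, -453847/512, …
ICs: h(0) = -4.

f: a_k = 4, 6, -9/2, 27/4, -405/32, 1701/64, -15309/256, 72171/512, …
g: a_k = -1, -2, -4, -8, -16, -32, -64, -128, …
f·g: L₀ = L_f ⊗_s L_g, ord ≤ 1·1.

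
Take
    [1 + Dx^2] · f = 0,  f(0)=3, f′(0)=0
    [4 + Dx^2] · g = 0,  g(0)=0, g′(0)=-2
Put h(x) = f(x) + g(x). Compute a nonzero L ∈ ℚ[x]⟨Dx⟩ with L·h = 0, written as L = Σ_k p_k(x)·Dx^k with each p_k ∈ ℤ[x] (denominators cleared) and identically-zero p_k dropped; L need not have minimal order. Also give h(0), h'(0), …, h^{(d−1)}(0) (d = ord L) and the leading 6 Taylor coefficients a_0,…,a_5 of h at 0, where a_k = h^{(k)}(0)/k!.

L = 4 + 5·Dx^2 + Dx^4  (order 4).
h: a_k = 3, -2, -3/2, 4/3, 1/8, -4/15, …
ICs: h(0) = 3, h′(0) = -2, h′′(0) = -3, h′′′(0) = 8.

f: a_k = 3, 0, -3/2, 0, 1/8, 0, …
g: a_k = 0, -2, 0, 4/3, 0, -4/15, …
f+g: L₀ = lclm(L_f,L_g), ord ≤ 2+2.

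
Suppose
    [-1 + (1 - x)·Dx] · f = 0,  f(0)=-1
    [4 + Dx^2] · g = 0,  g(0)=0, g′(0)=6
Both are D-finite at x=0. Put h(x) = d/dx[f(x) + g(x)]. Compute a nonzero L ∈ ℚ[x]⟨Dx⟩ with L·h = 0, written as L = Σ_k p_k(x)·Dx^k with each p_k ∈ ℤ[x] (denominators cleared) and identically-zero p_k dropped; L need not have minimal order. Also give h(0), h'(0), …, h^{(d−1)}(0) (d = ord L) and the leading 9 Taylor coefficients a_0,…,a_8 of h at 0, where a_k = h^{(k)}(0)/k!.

f: a_k = -1, -1, -1, -1, -1, -1, -1, -1, -1, …
g: a_k = 0, 6, 0, -4, 0, 4/5, 0, -8/105, 0, …
h₀=f+g: left-lcm gives L₀, ord ≤ 3.
Derive L from L₀ (diff closure).
L = (64 - 32·x + 16·x^2) + (-20 + 36·x - 24·x^2 + 8·x^3)·Dx + (16 - 8·x + 4·x^2)·Dx^2 + (-5 + 9·x - 6·x^2 + 2·x^3)·Dx^3  (order 3).
h: a_k = 5, -2, -15, -4, -1, -6, -113/15, -8, -941/105, …
ICs: h(0) = 5, h′(0) = -2, h′′(0) = -30.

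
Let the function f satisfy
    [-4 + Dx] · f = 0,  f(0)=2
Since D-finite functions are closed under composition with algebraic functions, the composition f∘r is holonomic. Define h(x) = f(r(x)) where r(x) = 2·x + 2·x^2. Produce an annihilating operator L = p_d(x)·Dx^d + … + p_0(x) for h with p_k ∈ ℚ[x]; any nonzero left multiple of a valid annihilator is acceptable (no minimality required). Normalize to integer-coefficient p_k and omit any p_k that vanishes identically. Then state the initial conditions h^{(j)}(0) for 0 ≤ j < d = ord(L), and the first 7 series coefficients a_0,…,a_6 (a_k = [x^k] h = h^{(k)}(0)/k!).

f: a_k = 2, 8, 16, 64/3, 64/3, 256/15, 512/45, …
h₀=f(r): pull back L_f along r ⇒ L₀.
L = (-8 - 16·x) + Dx  (order 1).
h: a_k = 2, 16, 80, 896/3, 2752/3, 36352/15, 255488/45, …
ICs: h(0) = 2.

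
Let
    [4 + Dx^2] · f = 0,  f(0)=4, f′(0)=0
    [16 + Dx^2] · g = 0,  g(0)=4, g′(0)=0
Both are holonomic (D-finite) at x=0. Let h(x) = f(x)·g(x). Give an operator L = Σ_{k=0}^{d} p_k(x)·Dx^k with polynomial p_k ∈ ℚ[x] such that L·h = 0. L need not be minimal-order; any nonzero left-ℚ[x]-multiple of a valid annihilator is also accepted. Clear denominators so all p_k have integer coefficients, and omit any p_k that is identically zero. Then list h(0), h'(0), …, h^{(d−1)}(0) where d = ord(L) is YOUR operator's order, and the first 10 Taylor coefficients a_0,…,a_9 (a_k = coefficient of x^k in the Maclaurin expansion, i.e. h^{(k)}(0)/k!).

L = 144 + 40·Dx^2 + Dx^4  (order 4).
h: a_k = 16, 0, -160, 0, 1312/3, 0, -4672/9, 0, 104992/315, 0, …
ICs: h(0) = 16, h′(0) = 0, h′′(0) = -320, h′′′(0) = 0.

f: a_k = 4, 0, -8, 0, 8/3, 0, -16/45, 0, 8/315, 0, …
g: a_k = 4, 0, -32, 0, 128/3, 0, -1024/45, 0, 2048/315, 0, …
L₀ := L_f ⊗_s L_g (sym. prod.), ord ≤ 4.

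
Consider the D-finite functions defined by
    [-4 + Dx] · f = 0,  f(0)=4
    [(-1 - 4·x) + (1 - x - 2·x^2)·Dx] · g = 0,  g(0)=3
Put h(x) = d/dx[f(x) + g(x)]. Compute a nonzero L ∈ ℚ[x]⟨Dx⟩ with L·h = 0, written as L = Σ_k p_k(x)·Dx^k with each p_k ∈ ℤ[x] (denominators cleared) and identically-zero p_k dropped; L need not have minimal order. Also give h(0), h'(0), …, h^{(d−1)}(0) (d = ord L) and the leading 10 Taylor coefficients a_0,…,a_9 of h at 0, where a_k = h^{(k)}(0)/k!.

L = (12 + 240·x + 288·x^2 + 768·x^3 + 384·x^4) + (-7 - 56·x - 160·x^2 - 160·x^3 + 160·x^4 + 128·x^5)·Dx + (1 - x + 22·x^2 - 8·x^3 - 64·x^4 - 32·x^5)·Dx^2  (order 2).
h: a_k = 19, 82, 173, 908/3, 1457/3, 13658/15, 84421/45, 1309144/315, 2908397/315, 58121918/2835, …
ICs: h(0) = 19, h′(0) = 82.

f: a_k = 4, 16, 32, 128/3, 128/3, 512/15, 1024/45, 4096/315, 2048/315, 8192/2835, …
g: a_k = 3, 3, 9, 15, 33, 63, 129, 255, 513, 1023, …
h₀=f+g: left-lcm gives L₀, ord ≤ 2.
h=h₀': d/dx-closure on L₀ ⇒ L.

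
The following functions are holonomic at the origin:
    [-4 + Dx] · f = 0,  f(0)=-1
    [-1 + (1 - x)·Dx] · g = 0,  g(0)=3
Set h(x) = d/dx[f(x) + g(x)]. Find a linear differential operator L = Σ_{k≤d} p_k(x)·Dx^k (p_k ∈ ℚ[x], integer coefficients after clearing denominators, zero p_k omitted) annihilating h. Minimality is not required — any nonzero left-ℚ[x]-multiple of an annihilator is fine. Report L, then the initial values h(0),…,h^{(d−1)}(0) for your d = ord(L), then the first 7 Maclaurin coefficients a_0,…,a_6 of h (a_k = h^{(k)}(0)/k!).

L = (-4 + 16·x) + (5 - 16·x + 8·x^2)·Dx + (-1 + 3·x - 2·x^2)·Dx^2  (order 2).
h: a_k = -1, -10, -23, -92/3, -83/3, -242/15, -79/45, …
ICs: h(0) = -1, h′(0) = -10.

f: a_k = -1, -4, -8, -32/3, -32/3, -128/15, -256/45, …
g: a_k = 3, 3, 3, 3, 3, 3, 3, …
h₀=f+g: left-lcm gives L₀, ord ≤ 2.
Derive L from L₀ (diff closure).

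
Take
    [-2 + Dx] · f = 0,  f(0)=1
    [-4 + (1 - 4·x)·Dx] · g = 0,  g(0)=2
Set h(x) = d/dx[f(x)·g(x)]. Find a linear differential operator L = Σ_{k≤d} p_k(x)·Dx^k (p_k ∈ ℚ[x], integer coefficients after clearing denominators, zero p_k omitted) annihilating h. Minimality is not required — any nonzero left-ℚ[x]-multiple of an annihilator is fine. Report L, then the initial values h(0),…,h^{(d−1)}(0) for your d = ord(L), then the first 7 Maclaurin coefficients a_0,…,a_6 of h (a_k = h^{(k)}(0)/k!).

L = (26 - 48·x + 32·x^2) + (-3 + 16·x - 16·x^2)·Dx  (order 1).
h: a_k = 12, 104, 632, 3376, 50648/3, 1215568/15, 5672656/15, …
ICs: h(0) = 12.

f: a_k = 1, 2, 2, 4/3, 2/3, 4/15, 4/45, …
g: a_k = 2, 8, 32, 128, 512, 2048, 8192, …
Product ⇒ symmetric product L₀, ord ≤ 1.
Differentiate: ansatz ord ≤ ord L₀ ⇒ L.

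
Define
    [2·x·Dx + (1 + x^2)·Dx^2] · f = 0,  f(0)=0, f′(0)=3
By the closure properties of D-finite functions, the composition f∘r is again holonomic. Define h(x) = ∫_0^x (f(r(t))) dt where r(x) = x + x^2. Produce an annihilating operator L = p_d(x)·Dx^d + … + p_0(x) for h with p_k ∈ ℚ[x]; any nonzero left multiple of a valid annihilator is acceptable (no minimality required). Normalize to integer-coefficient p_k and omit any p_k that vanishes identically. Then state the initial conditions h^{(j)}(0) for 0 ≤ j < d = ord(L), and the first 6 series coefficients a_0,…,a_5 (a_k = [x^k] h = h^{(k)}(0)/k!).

f: a_k = 0, 3, 0, -1, 0, 3/5, …
Change of var in L_f (x↦r) gives L₀.
h=∫h₀ ⇒ L = L₀·Dx.
L = (-2 + 2·x + 8·x^2 + 12·x^3 + 6·x^4)·Dx^2 + (1 + 2·x + x^2 + 4·x^3 + 5·x^4 + 2·x^5)·Dx^3  (order 3).
h: a_k = 0, 0, 3/2, 1, -1/4, -3/5, …
ICs: h(0) = 0, h′(0) = 0, h′′(0) = 3.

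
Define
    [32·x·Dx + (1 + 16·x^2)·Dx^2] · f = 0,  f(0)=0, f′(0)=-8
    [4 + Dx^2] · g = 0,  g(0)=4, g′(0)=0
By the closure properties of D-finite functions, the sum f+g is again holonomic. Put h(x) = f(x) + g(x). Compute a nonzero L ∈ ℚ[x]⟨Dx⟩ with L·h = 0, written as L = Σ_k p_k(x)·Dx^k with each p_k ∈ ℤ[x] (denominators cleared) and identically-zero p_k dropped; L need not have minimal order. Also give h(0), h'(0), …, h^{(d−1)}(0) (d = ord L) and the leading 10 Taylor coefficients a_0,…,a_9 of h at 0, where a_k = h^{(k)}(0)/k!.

f: a_k = 0, -8, 0, 128/3, 0, -2048/5, 0, 32768/7, 0, -524288/9, …
g: a_k = 4, 0, -8, 0, 8/3, 0, -16/45, 0, 8/315, 0, …
f+g: L₀ = lclm(L_f,L_g), ord ≤ 2+2.
L = (-6016·x + 102400·x^3 + 32768·x^5)·Dx + (-28 + 1216·x^2 + 27648·x^4 + 16384·x^6)·Dx^2 + (-1504·x + 25600·x^3 + 8192·x^5)·Dx^3 + (-7 + 304·x^2 + 6912·x^4 + 4096·x^6)·Dx^4  (order 4).
h: a_k = 4, -8, -8, 128/3, 8/3, -2048/5, -16/45, 32768/7, 8/315, -524288/9, …
ICs: h(0) = 4, h′(0) = -8, h′′(0) = -16, h′′′(0) = 256.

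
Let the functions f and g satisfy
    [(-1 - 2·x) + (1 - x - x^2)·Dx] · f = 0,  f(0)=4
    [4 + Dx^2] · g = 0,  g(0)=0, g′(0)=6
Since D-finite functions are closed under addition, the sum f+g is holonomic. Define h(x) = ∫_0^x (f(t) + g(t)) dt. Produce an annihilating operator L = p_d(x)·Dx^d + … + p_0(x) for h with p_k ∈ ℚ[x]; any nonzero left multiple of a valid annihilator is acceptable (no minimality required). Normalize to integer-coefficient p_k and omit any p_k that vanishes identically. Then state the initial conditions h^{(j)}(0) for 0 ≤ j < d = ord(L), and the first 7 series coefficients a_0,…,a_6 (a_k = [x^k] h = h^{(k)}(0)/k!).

L = (44 + 96·x + 32·x^2 + 48·x^3 + 40·x^4 + 16·x^5)·Dx + (-16 + 20·x + 8·x^2 - 16·x^3 + 12·x^4 + 24·x^5 + 8·x^6)·Dx^2 + (11 + 24·x + 8·x^2 + 12·x^3 + 10·x^4 + 4·x^5)·Dx^3 + (-4 + 5·x + 2·x^2 - 4·x^3 + 3·x^4 + 6·x^5 + 2·x^6)·Dx^4  (order 4).
h: a_k = 0, 4, 5, 8/3, 2, 4, 82/15, …
ICs: h(0) = 0, h′(0) = 4, h′′(0) = 10, h′′′(0) = 16.

f: a_k = 4, 4, 8, 12, 20, 32, 52, …
g: a_k = 0, 6, 0, -4, 0, 4/5, 0, …
h₀=f+g: left-lcm gives L₀, ord ≤ 3.
h=∫₀ˣh₀: take L = L₀·Dx.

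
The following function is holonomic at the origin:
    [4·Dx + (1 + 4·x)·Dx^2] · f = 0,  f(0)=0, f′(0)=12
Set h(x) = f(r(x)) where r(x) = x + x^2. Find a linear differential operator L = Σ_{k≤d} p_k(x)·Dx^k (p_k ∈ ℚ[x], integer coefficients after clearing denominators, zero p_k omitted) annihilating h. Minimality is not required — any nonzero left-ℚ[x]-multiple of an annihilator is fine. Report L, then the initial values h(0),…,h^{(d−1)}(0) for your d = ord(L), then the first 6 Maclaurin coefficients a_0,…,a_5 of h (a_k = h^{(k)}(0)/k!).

L = 2·Dx + (1 + 2·x)·Dx^2  (order 2).
h: a_k = 0, 12, -12, 16, -24, 192/5, …
ICs: h(0) = 0, h′(0) = 12.

f: a_k = 0, 12, -24, 64, -192, 3072/5, …
Change of var in L_f (x↦r) gives L₀.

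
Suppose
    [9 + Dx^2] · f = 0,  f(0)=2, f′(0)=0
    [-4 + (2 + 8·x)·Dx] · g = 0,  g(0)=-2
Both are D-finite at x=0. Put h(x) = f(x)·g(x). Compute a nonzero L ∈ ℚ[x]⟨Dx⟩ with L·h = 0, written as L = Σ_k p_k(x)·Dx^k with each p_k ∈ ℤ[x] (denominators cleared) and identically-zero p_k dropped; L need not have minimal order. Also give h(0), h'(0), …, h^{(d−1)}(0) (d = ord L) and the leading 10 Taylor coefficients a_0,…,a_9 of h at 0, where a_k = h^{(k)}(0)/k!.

L = (21 + 72·x + 144·x^2) + (-4 - 16·x)·Dx + (1 + 8·x + 16·x^2)·Dx^2  (order 2).
h: a_k = -4, -8, 26, 20, -19/2, -67, 3741/20, -5979/10, 2291799/1120, -3948617/560, …
ICs: h(0) = -4, h′(0) = -8.

f: a_k = 2, 0, -9, 0, 27/4, 0, -81/40, 0, 729/2240, 0, …
g: a_k = -2, -4, 4, -8, 20, -56, 168, -528, 1716, -5720, …
h₀=f·g: eliminate ⇒ L₀, order ≤ 2·1.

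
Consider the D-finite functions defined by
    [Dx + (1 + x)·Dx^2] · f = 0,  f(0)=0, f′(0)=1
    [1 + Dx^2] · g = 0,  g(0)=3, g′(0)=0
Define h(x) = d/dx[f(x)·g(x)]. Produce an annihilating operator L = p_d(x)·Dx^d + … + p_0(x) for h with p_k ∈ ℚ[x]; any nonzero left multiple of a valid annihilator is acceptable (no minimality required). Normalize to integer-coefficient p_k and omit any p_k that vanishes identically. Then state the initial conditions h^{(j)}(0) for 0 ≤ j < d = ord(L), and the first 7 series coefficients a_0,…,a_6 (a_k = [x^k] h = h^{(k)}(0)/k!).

f: a_k = 0, 1, -1/2, 1/3, -1/4, 1/5, -1/6, …
g: a_k = 3, 0, -3/2, 0, 1/8, 0, -1/240, …
L₀ := L_f ⊗_s L_g (sym. prod.), ord ≤ 4.
h₀' ⇒ L via d/dx closure of L₀.
L = (-25 - 44·x - 42·x^2 + 12·x^3 + 43·x^4 + 24·x^5 + 4·x^6) + (-24 - 32·x + 20·x^2 + 60·x^3 + 40·x^4 + 8·x^5)·Dx + (-28 - 44·x - 14·x^2 + 72·x^3 + 98·x^4 + 48·x^5 + 8·x^6)·Dx^2 + (-24 - 32·x + 20·x^2 + 60·x^3 + 40·x^4 + 8·x^5)·Dx^3 + (-3 + 28·x^2 + 60·x^3 + 55·x^4 + 24·x^5 + 4·x^6)·Dx^4  (order 4).
h: a_k = 3, -3, -3/2, 0, 9/8, -9/8, 93/80, …
ICs: h(0) = 3, h′(0) = -3, h′′(0) = -3, h′′′(0) = 0.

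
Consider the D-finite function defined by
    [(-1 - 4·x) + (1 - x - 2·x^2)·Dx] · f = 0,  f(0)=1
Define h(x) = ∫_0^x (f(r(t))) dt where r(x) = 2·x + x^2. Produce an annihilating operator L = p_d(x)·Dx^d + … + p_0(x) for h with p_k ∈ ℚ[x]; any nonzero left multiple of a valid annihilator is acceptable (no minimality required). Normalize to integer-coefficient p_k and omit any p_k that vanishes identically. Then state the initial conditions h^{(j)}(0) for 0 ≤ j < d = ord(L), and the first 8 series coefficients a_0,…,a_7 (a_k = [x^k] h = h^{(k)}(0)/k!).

L = (2 + 16·x + 8·x^2)·Dx + (-1 + 3·x + 6·x^2 + 2·x^3)·Dx^2  (order 2).
h: a_k = 0, 1, 1, 13/3, 13, 239/5, 527/3, 4701/7, …
ICs: h(0) = 0, h′(0) = 1.

f: a_k = 1, 1, 3, 5, 11, 21, 43, 85, …
f∘r: x↦r, Dx↦Dx/r' in L_f ⇒ L₀.
Integrate: L := L₀·Dx.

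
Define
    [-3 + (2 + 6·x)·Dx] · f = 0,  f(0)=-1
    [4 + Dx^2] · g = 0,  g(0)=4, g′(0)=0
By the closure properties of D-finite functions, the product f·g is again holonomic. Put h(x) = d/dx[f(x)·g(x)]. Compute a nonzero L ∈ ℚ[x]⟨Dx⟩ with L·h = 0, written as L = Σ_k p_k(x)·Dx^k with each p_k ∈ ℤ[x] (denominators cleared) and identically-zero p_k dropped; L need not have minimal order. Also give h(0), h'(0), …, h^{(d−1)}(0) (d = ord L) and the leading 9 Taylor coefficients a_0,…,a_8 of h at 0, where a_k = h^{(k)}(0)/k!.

f: a_k = -1, -3/2, 9/8, -27/16, 405/128, -1701/256, 15309/1024, -72171/2048, 2814669/32768, …
g: a_k = 4, 0, -8, 0, 8/3, 0, -16/45, 0, 8/315, …
Sym-product of L_f,L_g gives L₀ (≤ ord 2).
h=h₀': d/dx-closure on L₀ ⇒ L.
L = (1453 + 11712·x + 26784·x^2 + 27648·x^3 + 20736·x^4) + (132 - 756·x - 5184·x^2 - 5184·x^3)·Dx + (172 + 1416·x + 4428·x^2 + 6912·x^3 + 5184·x^4)·Dx^2  (order 2).
h: a_k = -6, 25, 63/4, 95/24, -5465/64, 435961/1920, -4933523/7680, 598666367/322560, -3066682107/573440, …
ICs: h(0) = -6, h′(0) = 25.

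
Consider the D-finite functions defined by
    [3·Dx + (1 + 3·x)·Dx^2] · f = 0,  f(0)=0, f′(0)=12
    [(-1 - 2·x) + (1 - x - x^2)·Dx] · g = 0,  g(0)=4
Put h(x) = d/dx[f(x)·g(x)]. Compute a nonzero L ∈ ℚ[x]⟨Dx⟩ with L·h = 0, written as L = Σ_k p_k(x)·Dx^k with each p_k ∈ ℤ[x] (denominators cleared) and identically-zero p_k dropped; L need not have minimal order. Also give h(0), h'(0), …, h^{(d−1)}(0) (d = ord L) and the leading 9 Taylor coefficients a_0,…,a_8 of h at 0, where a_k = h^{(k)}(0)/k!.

L = (102 + 270·x + 324·x^2) + (-3 + 93·x + 324·x^2 + 252·x^3)·Dx + (-5 - 22·x - 4·x^2 + 63·x^3 + 36·x^4)·Dx^2  (order 2).
h: a_k = 48, -48, 504, -720, 3828, -40752/5, 154212/5, -2820816/35, 1847394/7, …
ICs: h(0) = 48, h′(0) = -48.

f: a_k = 0, 12, -18, 36, -81, 972/5, -486, 8748/7, -6561/2, …
g: a_k = 4, 4, 8, 12, 20, 32, 52, 84, 136, …
Sym-product of L_f,L_g gives L₀ (≤ ord 2).
Differentiate: ansatz ord ≤ ord L₀ ⇒ L.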